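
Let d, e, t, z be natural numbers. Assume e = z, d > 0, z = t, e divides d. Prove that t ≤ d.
From e = z and z = t, e = t. e divides d, so t divides d. d > 0, so t ≤ d.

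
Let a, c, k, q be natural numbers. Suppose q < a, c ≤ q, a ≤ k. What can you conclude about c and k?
c < k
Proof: c ≤ q and q < a, thus c < a. Since a ≤ k, c < k.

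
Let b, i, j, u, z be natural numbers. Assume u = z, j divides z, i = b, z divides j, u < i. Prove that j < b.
z divides j and j divides z, therefore z = j. u = z and u < i, hence z < i. Since i = b, z < b. z = j, so j < b.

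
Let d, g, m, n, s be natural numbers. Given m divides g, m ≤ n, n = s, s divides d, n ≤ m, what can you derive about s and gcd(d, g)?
s divides gcd(d, g)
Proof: m ≤ n and n ≤ m, so m = n. n = s, so m = s. From m divides g, s divides g. s divides d, so s divides gcd(d, g).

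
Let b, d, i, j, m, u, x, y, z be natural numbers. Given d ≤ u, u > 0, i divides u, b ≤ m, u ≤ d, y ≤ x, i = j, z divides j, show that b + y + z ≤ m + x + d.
b ≤ m and y ≤ x, hence b + y ≤ m + x. u ≤ d and d ≤ u, thus u = d. i = j and i divides u, so j divides u. Since z divides j, z divides u. u > 0, so z ≤ u. Since u = d, z ≤ d. Since b + y ≤ m + x, b + y + z ≤ m + x + d.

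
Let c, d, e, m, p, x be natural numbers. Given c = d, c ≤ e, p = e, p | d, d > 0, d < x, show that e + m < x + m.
c = d and c ≤ e, thus d ≤ e. Since p = e and p | d, e | d. d > 0, so e ≤ d. Since d ≤ e, d = e. d < x, so e < x. Then e + m < x + m.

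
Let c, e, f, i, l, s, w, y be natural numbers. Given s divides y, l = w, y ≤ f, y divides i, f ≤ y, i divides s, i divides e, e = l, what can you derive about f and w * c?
f divides w * c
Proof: e = l and l = w, thus e = w. i divides s and s divides y, therefore i divides y. y divides i, so i = y. y ≤ f and f ≤ y, therefore y = f. Since i = y, i = f. i divides e, so f divides e. Since e = w, f divides w. Then f divides w * c.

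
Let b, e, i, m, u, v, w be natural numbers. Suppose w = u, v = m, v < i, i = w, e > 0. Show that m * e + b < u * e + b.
i = w and w = u, hence i = u. v = m and v < i, therefore m < i. Since i = u, m < u. Since e > 0, m * e < u * e. Then m * e + b < u * e + b.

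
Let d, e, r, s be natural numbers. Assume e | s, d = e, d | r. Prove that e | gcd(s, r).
Since d = e and d | r, e | r. Since e | s, e | gcd(s, r).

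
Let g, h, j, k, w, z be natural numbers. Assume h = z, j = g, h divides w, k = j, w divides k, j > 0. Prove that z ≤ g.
k = j and w divides k, thus w divides j. h divides w, so h divides j. j > 0, so h ≤ j. Since j = g, h ≤ g. Since h = z, z ≤ g.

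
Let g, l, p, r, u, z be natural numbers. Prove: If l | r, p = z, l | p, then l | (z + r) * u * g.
p = z and l | p, so l | z. Since l | r, l | z + r. Then l | (z + r) * u. Then l | (z + r) * u * g.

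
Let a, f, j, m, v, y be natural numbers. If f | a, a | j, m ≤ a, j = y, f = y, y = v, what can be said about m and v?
m ≤ v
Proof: Because j = y and a | j, a | y. Since f = y and f | a, y | a. a | y, so a = y. y = v, so a = v. Since m ≤ a, m ≤ v.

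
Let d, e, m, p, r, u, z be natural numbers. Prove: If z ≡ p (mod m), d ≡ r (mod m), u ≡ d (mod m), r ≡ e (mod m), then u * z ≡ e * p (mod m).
u ≡ d (mod m) and d ≡ r (mod m), so u ≡ r (mod m). Since r ≡ e (mod m), u ≡ e (mod m). Since z ≡ p (mod m), by multiplying congruences, u * z ≡ e * p (mod m).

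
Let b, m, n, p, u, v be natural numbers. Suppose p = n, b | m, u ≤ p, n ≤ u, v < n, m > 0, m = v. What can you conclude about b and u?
b < u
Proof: b | m and m > 0, therefore b ≤ m. From m = v, b ≤ v. From p = n and u ≤ p, u ≤ n. Since n ≤ u, n = u. Since v < n, v < u. Since b ≤ v, b < u.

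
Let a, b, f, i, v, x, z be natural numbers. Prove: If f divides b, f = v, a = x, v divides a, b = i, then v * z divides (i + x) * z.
From b = i and f divides b, f divides i. f = v, so v divides i. a = x and v divides a, hence v divides x. Since v divides i, v divides i + x. Then v * z divides (i + x) * z.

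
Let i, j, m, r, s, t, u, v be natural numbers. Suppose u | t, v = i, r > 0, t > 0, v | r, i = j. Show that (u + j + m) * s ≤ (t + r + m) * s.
Since u | t and t > 0, u ≤ t. v = i and v | r, hence i | r. r > 0, so i ≤ r. i = j, so j ≤ r. Then j + m ≤ r + m. Because u ≤ t, u + j + m ≤ t + r + m. Then (u + j + m) * s ≤ (t + r + m) * s.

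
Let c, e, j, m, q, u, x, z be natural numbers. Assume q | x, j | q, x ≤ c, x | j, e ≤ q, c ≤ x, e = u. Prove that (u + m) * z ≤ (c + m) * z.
Since x | j and j | q, x | q. q | x, so q = x. Because x ≤ c and c ≤ x, x = c. Since q = x, q = c. e = u and e ≤ q, therefore u ≤ q. From q = c, u ≤ c. Then u + m ≤ c + m. Then (u + m) * z ≤ (c + m) * z.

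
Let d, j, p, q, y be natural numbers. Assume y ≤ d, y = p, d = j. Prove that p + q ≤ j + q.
y = p and y ≤ d, hence p ≤ d. d = j, so p ≤ j. Then p + q ≤ j + q.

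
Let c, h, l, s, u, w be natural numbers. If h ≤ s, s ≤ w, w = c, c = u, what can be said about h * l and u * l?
h * l ≤ u * l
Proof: h ≤ s and s ≤ w, thus h ≤ w. Since w = c, h ≤ c. Since c = u, h ≤ u. Then h * l ≤ u * l.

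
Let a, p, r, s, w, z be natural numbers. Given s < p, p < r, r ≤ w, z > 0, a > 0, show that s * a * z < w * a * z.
s < p and p < r, so s < r. From r ≤ w, s < w. Using a > 0, by multiplying by a positive, s * a < w * a. Combined with z > 0, by multiplying by a positive, s * a * z < w * a * z.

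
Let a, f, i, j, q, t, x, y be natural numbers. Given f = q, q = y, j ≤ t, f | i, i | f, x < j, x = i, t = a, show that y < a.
i | f and f | i, hence i = f. Since f = q, i = q. q = y, so i = y. t = a and j ≤ t, therefore j ≤ a. x < j, so x < a. Since x = i, i < a. i = y, so y < a.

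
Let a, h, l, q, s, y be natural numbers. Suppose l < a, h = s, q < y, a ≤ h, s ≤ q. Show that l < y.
From l < a and a ≤ h, l < h. h = s, so l < s. From s ≤ q and q < y, s < y. Because l < s, l < y.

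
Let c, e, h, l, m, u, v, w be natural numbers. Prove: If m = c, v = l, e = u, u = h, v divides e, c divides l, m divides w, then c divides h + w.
From e = u and v divides e, v divides u. u = h, so v divides h. v = l, so l divides h. c divides l, so c divides h. m = c and m divides w, so c divides w. c divides h, so c divides h + w.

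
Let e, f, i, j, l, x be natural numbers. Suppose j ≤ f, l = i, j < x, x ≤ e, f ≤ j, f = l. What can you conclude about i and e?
i < e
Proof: Since j ≤ f and f ≤ j, j = f. Since f = l, j = l. l = i, so j = i. Since j < x, i < x. Since x ≤ e, i < e.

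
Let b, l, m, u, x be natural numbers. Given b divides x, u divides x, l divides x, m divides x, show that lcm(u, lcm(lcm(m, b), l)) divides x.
Because m divides x and b divides x, lcm(m, b) divides x. Since l divides x, lcm(lcm(m, b), l) divides x. Because u divides x, lcm(u, lcm(lcm(m, b), l)) divides x.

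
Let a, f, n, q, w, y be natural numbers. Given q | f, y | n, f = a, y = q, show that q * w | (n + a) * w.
y = q and y | n, therefore q | n. f = a and q | f, therefore q | a. q | n, so q | n + a. Then q * w | (n + a) * w.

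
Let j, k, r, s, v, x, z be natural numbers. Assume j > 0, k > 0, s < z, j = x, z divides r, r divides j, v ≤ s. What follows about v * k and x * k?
v * k < x * k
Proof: Because v ≤ s and s < z, v < z. z divides r and r divides j, so z divides j. Since j > 0, z ≤ j. j = x, so z ≤ x. v < z, so v < x. From k > 0, by multiplying by a positive, v * k < x * k.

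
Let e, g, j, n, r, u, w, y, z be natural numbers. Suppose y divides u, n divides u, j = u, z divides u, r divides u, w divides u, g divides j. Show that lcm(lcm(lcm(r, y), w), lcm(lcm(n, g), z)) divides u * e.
r divides u and y divides u, hence lcm(r, y) divides u. w divides u, so lcm(lcm(r, y), w) divides u. j = u and g divides j, thus g divides u. From n divides u, lcm(n, g) divides u. z divides u, so lcm(lcm(n, g), z) divides u. Since lcm(lcm(r, y), w) divides u, lcm(lcm(lcm(r, y), w), lcm(lcm(n, g), z)) divides u. Then lcm(lcm(lcm(r, y), w), lcm(lcm(n, g), z)) divides u * e.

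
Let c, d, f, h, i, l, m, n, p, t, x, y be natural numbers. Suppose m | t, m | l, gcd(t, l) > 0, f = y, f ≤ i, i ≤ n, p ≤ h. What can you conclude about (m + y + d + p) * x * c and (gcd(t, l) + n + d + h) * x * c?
(m + y + d + p) * x * c ≤ (gcd(t, l) + n + d + h) * x * c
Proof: From m | t and m | l, m | gcd(t, l). Since gcd(t, l) > 0, m ≤ gcd(t, l). f ≤ i and i ≤ n, so f ≤ n. Since f = y, y ≤ n. Then y + d ≤ n + d. Since p ≤ h, y + d + p ≤ n + d + h. Since m ≤ gcd(t, l), m + y + d + p ≤ gcd(t, l) + n + d + h. Then (m + y + d + p) * x ≤ (gcd(t, l) + n + d + h) * x. Then (m + y + d + p) * x * c ≤ (gcd(t, l) + n + d + h) * x * c.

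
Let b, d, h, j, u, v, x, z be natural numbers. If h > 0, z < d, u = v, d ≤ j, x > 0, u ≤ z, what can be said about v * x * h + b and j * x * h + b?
v * x * h + b < j * x * h + b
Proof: Because u = v and u ≤ z, v ≤ z. z < d and d ≤ j, therefore z < j. v ≤ z, so v < j. Since x > 0, v * x < j * x. h > 0, so v * x * h < j * x * h. Then v * x * h + b < j * x * h + b.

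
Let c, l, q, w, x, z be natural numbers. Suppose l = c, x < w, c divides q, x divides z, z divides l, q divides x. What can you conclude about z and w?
z < w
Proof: l = c and z divides l, hence z divides c. Because c divides q, z divides q. q divides x, so z divides x. Since x divides z, x = z. Since x < w, z < w.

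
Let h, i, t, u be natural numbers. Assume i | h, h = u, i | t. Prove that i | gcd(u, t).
From h = u and i | h, i | u. Since i | t, i | gcd(u, t).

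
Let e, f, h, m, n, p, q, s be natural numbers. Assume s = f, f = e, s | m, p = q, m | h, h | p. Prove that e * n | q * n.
s = f and f = e, therefore s = e. Since s | m, e | m. Since m | h, e | h. p = q and h | p, hence h | q. Since e | h, e | q. Then e * n | q * n.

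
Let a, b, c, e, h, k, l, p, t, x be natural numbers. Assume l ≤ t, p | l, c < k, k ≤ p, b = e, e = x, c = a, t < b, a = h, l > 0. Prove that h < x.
From c = a and a = h, c = h. Since c < k and k ≤ p, c < p. c = h, so h < p. Since p | l and l > 0, p ≤ l. Because l ≤ t and t < b, l < b. Since p ≤ l, p < b. Since b = e, p < e. e = x, so p < x. h < p, so h < x.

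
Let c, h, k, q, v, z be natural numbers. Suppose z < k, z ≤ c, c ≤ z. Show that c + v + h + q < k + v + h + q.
z ≤ c and c ≤ z, hence z = c. Since z < k, c < k. Then c + v < k + v. Then c + v + h < k + v + h. Then c + v + h + q < k + v + h + q.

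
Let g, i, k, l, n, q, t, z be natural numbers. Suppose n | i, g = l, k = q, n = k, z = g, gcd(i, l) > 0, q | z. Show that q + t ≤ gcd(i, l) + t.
n = k and k = q, so n = q. n | i, so q | i. Because z = g and g = l, z = l. Since q | z, q | l. Since q | i, q | gcd(i, l). gcd(i, l) > 0, so q ≤ gcd(i, l). Then q + t ≤ gcd(i, l) + t.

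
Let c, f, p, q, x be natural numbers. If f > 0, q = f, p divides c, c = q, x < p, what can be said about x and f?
x < f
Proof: Since c = q and q = f, c = f. p divides c, so p divides f. f > 0, so p ≤ f. Since x < p, x < f.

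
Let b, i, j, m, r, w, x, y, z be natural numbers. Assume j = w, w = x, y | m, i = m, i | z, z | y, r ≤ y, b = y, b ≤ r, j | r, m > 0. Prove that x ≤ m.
Since j = w and w = x, j = x. Since i = m and i | z, m | z. Because z | y, m | y. Since y | m, y = m. Since b = y and b ≤ r, y ≤ r. r ≤ y, so r = y. Since j | r, j | y. y = m, so j | m. Since m > 0, j ≤ m. j = x, so x ≤ m.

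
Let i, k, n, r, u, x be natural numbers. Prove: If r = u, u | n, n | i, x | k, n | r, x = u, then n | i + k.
Because r = u and n | r, n | u. Since u | n, u = n. x = u, so x = n. x | k, so n | k. Since n | i, n | i + k.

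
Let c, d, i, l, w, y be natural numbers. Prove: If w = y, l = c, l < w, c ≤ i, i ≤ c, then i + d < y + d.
Since c ≤ i and i ≤ c, c = i. From l = c, l = i. Because l < w, i < w. w = y, so i < y. Then i + d < y + d.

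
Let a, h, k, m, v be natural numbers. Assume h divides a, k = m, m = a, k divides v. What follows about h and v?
h divides v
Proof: k = m and m = a, thus k = a. From k divides v, a divides v. Since h divides a, h divides v.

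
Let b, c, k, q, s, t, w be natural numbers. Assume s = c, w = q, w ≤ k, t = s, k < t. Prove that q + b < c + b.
Since t = s and s = c, t = c. k < t, so k < c. w ≤ k, so w < c. w = q, so q < c. Then q + b < c + b.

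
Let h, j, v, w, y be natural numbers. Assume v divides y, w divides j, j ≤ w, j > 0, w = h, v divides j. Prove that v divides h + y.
w divides j and j > 0, hence w ≤ j. Because j ≤ w, j = w. w = h, so j = h. From v divides j, v divides h. v divides y, so v divides h + y.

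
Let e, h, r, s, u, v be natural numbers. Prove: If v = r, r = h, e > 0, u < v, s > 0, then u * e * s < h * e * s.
v = r and r = h, thus v = h. From u < v, u < h. e > 0, so u * e < h * e. s > 0, so u * e * s < h * e * s.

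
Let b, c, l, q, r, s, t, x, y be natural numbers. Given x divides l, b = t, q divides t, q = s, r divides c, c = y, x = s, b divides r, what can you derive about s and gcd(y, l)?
s divides gcd(y, l)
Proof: q = s and q divides t, therefore s divides t. c = y and r divides c, so r divides y. b divides r, so b divides y. Since b = t, t divides y. Since s divides t, s divides y. Since x = s and x divides l, s divides l. s divides y, so s divides gcd(y, l).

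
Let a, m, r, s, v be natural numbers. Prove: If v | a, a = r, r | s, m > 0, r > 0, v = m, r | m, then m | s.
r | m and m > 0, thus r ≤ m. Since v = m and v | a, m | a. Since a = r, m | r. From r > 0, m ≤ r. Because r ≤ m, r = m. Because r | s, m | s.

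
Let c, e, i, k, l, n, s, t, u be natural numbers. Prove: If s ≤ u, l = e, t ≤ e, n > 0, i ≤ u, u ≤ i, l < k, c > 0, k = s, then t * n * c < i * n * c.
Since l = e and l < k, e < k. From k = s, e < s. Since t ≤ e, t < s. u ≤ i and i ≤ u, hence u = i. s ≤ u, so s ≤ i. Since t < s, t < i. Combining with n > 0, by multiplying by a positive, t * n < i * n. From c > 0, by multiplying by a positive, t * n * c < i * n * c.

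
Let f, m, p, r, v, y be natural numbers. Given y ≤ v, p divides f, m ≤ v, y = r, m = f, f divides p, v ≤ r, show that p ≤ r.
f divides p and p divides f, therefore f = p. m = f, so m = p. y = r and y ≤ v, thus r ≤ v. v ≤ r, so v = r. Since m ≤ v, m ≤ r. Since m = p, p ≤ r.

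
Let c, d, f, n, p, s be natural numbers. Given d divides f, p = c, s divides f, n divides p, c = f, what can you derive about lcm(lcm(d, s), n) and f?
lcm(lcm(d, s), n) divides f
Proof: d divides f and s divides f, hence lcm(d, s) divides f. Since p = c and c = f, p = f. n divides p, so n divides f. Since lcm(d, s) divides f, lcm(lcm(d, s), n) divides f.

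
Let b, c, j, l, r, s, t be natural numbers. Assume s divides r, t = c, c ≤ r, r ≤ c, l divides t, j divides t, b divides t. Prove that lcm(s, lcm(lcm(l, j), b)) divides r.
From c ≤ r and r ≤ c, c = r. Since t = c, t = r. l divides t and j divides t, so lcm(l, j) divides t. b divides t, so lcm(lcm(l, j), b) divides t. t = r, so lcm(lcm(l, j), b) divides r. Since s divides r, lcm(s, lcm(lcm(l, j), b)) divides r.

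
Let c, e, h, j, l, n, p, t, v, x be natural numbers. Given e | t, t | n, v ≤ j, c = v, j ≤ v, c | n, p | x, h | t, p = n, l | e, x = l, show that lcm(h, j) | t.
x = l and p | x, therefore p | l. p = n, so n | l. Since l | e, n | e. e | t, so n | t. Since t | n, n = t. Since v ≤ j and j ≤ v, v = j. Since c = v, c = j. From c | n, j | n. n = t, so j | t. h | t, so lcm(h, j) | t.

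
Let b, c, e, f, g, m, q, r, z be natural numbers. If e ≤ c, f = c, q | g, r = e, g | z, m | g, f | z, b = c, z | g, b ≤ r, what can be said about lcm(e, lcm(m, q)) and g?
lcm(e, lcm(m, q)) | g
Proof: b = c and b ≤ r, hence c ≤ r. r = e, so c ≤ e. From e ≤ c, c = e. f = c, so f = e. Because z | g and g | z, z = g. f | z, so f | g. f = e, so e | g. m | g and q | g, thus lcm(m, q) | g. Since e | g, lcm(e, lcm(m, q)) | g.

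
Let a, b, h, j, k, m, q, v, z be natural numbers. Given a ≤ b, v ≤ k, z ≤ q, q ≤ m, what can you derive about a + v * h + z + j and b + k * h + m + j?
a + v * h + z + j ≤ b + k * h + m + j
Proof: From v ≤ k, v * h ≤ k * h. a ≤ b, so a + v * h ≤ b + k * h. z ≤ q and q ≤ m, hence z ≤ m. a + v * h ≤ b + k * h, so a + v * h + z ≤ b + k * h + m. Then a + v * h + z + j ≤ b + k * h + m + j.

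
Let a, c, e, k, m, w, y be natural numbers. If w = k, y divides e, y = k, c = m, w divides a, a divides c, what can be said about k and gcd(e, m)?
k divides gcd(e, m)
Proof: y = k and y divides e, hence k divides e. Because w = k and w divides a, k divides a. c = m and a divides c, hence a divides m. Since k divides a, k divides m. Since k divides e, k divides gcd(e, m).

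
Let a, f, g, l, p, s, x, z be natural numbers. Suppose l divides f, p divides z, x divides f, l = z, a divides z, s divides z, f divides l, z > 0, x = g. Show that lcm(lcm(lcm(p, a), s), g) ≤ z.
p divides z and a divides z, hence lcm(p, a) divides z. Since s divides z, lcm(lcm(p, a), s) divides z. f divides l and l divides f, hence f = l. From l = z, f = z. From x = g and x divides f, g divides f. f = z, so g divides z. From lcm(lcm(p, a), s) divides z, lcm(lcm(lcm(p, a), s), g) divides z. z > 0, so lcm(lcm(lcm(p, a), s), g) ≤ z.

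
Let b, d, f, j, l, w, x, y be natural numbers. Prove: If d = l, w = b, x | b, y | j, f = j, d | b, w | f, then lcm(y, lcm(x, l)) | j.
d = l and d | b, thus l | b. x | b, so lcm(x, l) | b. Because w = b and w | f, b | f. f = j, so b | j. lcm(x, l) | b, so lcm(x, l) | j. y | j, so lcm(y, lcm(x, l)) | j.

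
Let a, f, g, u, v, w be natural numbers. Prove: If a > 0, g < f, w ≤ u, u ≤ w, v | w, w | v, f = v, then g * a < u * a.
v | w and w | v, thus v = w. f = v, so f = w. Because w ≤ u and u ≤ w, w = u. Since f = w, f = u. g < f, so g < u. a > 0, so g * a < u * a.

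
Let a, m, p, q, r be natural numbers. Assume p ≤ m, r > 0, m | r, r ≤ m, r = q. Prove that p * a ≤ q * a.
m | r and r > 0, so m ≤ r. r ≤ m, so m = r. Since r = q, m = q. Since p ≤ m, p ≤ q. Then p * a ≤ q * a.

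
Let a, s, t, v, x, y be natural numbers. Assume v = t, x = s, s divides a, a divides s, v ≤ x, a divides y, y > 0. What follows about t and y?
t ≤ y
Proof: s divides a and a divides s, hence s = a. x = s, so x = a. Since v ≤ x, v ≤ a. a divides y and y > 0, thus a ≤ y. v ≤ a, so v ≤ y. Because v = t, t ≤ y.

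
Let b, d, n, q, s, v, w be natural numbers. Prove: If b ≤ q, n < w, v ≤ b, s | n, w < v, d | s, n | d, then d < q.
d | s and s | n, thus d | n. Since n | d, n = d. n < w and w < v, therefore n < v. n = d, so d < v. Because v ≤ b and b ≤ q, v ≤ q. Since d < v, d < q.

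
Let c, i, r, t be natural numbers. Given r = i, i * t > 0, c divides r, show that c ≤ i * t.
r = i and c divides r, so c divides i. Then c divides i * t. i * t > 0, so c ≤ i * t.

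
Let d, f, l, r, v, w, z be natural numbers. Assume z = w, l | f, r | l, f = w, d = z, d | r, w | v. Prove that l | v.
d | r and r | l, therefore d | l. Because d = z, z | l. z = w, so w | l. f = w and l | f, therefore l | w. Since w | l, w = l. w | v, so l | v.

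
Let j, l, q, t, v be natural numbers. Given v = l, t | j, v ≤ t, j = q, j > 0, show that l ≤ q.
v = l and v ≤ t, thus l ≤ t. Since t | j and j > 0, t ≤ j. Since j = q, t ≤ q. l ≤ t, so l ≤ q.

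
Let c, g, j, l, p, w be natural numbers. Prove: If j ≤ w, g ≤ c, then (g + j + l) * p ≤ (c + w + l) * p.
g ≤ c and j ≤ w, so g + j ≤ c + w. Then g + j + l ≤ c + w + l. By multiplying by a non-negative, (g + j + l) * p ≤ (c + w + l) * p.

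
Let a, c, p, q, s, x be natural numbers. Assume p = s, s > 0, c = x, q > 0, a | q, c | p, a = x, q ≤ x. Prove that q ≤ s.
Because a = x and a | q, x | q. Since q > 0, x ≤ q. q ≤ x, so x = q. p = s and c | p, thus c | s. s > 0, so c ≤ s. Since c = x, x ≤ s. Because x = q, q ≤ s.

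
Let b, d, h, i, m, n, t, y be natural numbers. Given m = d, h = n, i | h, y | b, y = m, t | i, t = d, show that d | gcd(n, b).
t = d and t | i, so d | i. Since i | h, d | h. Since h = n, d | n. y = m and m = d, so y = d. y | b, so d | b. d | n, so d | gcd(n, b).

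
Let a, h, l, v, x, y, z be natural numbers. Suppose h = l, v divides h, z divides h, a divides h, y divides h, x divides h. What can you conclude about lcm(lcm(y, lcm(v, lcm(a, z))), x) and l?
lcm(lcm(y, lcm(v, lcm(a, z))), x) divides l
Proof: Since a divides h and z divides h, lcm(a, z) divides h. v divides h, so lcm(v, lcm(a, z)) divides h. Since y divides h, lcm(y, lcm(v, lcm(a, z))) divides h. x divides h, so lcm(lcm(y, lcm(v, lcm(a, z))), x) divides h. Since h = l, lcm(lcm(y, lcm(v, lcm(a, z))), x) divides l.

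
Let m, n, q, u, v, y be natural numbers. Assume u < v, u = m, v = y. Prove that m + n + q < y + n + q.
u = m and u < v, therefore m < v. Since v = y, m < y. Then m + n < y + n. Then m + n + q < y + n + q.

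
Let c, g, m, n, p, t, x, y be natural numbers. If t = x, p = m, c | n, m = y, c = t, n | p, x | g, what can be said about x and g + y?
x | g + y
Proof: From c = t and t = x, c = x. Because c | n and n | p, c | p. From p = m, c | m. c = x, so x | m. m = y, so x | y. x | g, so x | g + y.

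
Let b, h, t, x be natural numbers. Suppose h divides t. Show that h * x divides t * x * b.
h divides t, hence h * x divides t * x. Then h * x divides t * x * b.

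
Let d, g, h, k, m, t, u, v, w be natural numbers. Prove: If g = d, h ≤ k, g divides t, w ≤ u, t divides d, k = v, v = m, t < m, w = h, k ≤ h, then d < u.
g = d and g divides t, hence d divides t. t divides d, so t = d. t < m, so d < m. h ≤ k and k ≤ h, hence h = k. Since k = v, h = v. Since v = m, h = m. w = h and w ≤ u, thus h ≤ u. h = m, so m ≤ u. Since d < m, d < u.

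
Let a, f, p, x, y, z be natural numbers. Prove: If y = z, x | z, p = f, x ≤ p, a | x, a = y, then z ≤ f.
Because a = y and y = z, a = z. Because a | x, z | x. x | z, so x = z. Because p = f and x ≤ p, x ≤ f. x = z, so z ≤ f.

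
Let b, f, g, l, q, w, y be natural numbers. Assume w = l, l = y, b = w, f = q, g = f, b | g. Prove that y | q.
w = l and l = y, hence w = y. Since g = f and b | g, b | f. Since f = q, b | q. b = w, so w | q. w = y, so y | q.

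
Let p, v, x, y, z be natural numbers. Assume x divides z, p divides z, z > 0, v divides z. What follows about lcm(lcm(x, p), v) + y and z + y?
lcm(lcm(x, p), v) + y ≤ z + y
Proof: x divides z and p divides z, thus lcm(x, p) divides z. Since v divides z, lcm(lcm(x, p), v) divides z. Since z > 0, lcm(lcm(x, p), v) ≤ z. Then lcm(lcm(x, p), v) + y ≤ z + y.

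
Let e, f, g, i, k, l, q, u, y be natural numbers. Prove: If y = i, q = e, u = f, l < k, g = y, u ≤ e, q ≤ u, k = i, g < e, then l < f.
k = i and l < k, therefore l < i. q = e and q ≤ u, so e ≤ u. u ≤ e, so e = u. Since u = f, e = f. g = y and g < e, therefore y < e. y = i, so i < e. Since e = f, i < f. Since l < i, l < f.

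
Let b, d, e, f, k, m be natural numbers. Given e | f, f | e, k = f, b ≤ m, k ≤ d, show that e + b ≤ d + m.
f | e and e | f, therefore f = e. From k = f, k = e. k ≤ d, so e ≤ d. b ≤ m, so e + b ≤ d + m.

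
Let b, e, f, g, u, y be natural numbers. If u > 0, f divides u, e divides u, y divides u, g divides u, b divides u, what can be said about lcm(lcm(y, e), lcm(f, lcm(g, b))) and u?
lcm(lcm(y, e), lcm(f, lcm(g, b))) ≤ u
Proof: y divides u and e divides u, so lcm(y, e) divides u. g divides u and b divides u, hence lcm(g, b) divides u. Since f divides u, lcm(f, lcm(g, b)) divides u. lcm(y, e) divides u, so lcm(lcm(y, e), lcm(f, lcm(g, b))) divides u. u > 0, so lcm(lcm(y, e), lcm(f, lcm(g, b))) ≤ u.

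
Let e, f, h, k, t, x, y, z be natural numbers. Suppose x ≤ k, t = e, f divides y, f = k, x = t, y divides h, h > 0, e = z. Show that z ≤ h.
From x = t and t = e, x = e. Since e = z, x = z. From f = k and f divides y, k divides y. Because y divides h, k divides h. Since h > 0, k ≤ h. x ≤ k, so x ≤ h. x = z, so z ≤ h.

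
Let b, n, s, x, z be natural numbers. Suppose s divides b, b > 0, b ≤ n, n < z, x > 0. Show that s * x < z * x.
s divides b and b > 0, thus s ≤ b. Since b ≤ n, s ≤ n. n < z, so s < z. Combining with x > 0, by multiplying by a positive, s * x < z * x.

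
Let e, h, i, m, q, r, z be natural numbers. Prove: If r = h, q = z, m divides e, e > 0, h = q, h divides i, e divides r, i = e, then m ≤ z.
r = h and e divides r, thus e divides h. Because i = e and h divides i, h divides e. Since e divides h, e = h. h = q, so e = q. Since q = z, e = z. From m divides e and e > 0, m ≤ e. e = z, so m ≤ z.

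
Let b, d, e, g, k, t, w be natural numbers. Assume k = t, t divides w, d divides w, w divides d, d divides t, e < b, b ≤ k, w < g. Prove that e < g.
d divides w and w divides d, therefore d = w. Since d divides t, w divides t. Because t divides w, t = w. k = t, so k = w. Because e < b and b ≤ k, e < k. Because k = w, e < w. Since w < g, e < g.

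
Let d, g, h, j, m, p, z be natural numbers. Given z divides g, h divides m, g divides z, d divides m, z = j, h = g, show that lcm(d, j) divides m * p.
Since g divides z and z divides g, g = z. From h = g, h = z. Since h divides m, z divides m. z = j, so j divides m. d divides m, so lcm(d, j) divides m. Then lcm(d, j) divides m * p.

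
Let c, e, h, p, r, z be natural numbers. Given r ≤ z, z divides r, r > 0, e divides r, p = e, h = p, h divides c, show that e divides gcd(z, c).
z divides r and r > 0, so z ≤ r. r ≤ z, so r = z. Since e divides r, e divides z. h = p and h divides c, so p divides c. p = e, so e divides c. e divides z, so e divides gcd(z, c).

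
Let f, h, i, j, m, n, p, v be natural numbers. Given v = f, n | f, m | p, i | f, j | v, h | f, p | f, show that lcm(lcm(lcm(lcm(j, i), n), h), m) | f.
Because v = f and j | v, j | f. i | f, so lcm(j, i) | f. n | f, so lcm(lcm(j, i), n) | f. Since h | f, lcm(lcm(lcm(j, i), n), h) | f. m | p and p | f, so m | f. lcm(lcm(lcm(j, i), n), h) | f, so lcm(lcm(lcm(lcm(j, i), n), h), m) | f.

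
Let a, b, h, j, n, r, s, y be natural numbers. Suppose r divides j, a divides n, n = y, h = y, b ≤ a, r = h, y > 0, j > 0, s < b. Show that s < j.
From n = y and a divides n, a divides y. Since y > 0, a ≤ y. From b ≤ a, b ≤ y. Since s < b, s < y. r = h and h = y, so r = y. Because r divides j, y divides j. j > 0, so y ≤ j. Since s < y, s < j.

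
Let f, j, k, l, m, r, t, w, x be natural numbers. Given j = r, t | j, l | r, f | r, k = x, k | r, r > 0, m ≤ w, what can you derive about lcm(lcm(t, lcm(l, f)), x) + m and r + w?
lcm(lcm(t, lcm(l, f)), x) + m ≤ r + w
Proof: Since j = r and t | j, t | r. Because l | r and f | r, lcm(l, f) | r. t | r, so lcm(t, lcm(l, f)) | r. From k = x and k | r, x | r. Since lcm(t, lcm(l, f)) | r, lcm(lcm(t, lcm(l, f)), x) | r. r > 0, so lcm(lcm(t, lcm(l, f)), x) ≤ r. Since m ≤ w, lcm(lcm(t, lcm(l, f)), x) + m ≤ r + w.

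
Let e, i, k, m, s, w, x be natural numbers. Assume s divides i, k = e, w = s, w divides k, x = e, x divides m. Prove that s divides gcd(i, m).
w = s and w divides k, therefore s divides k. k = e, so s divides e. x = e and x divides m, so e divides m. s divides e, so s divides m. Since s divides i, s divides gcd(i, m).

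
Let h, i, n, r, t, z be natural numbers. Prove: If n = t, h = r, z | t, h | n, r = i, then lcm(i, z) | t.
h = r and r = i, thus h = i. n = t and h | n, hence h | t. h = i, so i | t. Because z | t, lcm(i, z) | t.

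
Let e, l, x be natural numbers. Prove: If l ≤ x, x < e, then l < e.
l ≤ x and x < e. By transitivity, l < e.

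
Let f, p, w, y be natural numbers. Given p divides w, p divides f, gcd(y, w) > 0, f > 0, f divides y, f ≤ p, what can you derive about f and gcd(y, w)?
f ≤ gcd(y, w)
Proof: Because p divides f and f > 0, p ≤ f. f ≤ p, so p = f. Since p divides w, f divides w. f divides y, so f divides gcd(y, w). Since gcd(y, w) > 0, f ≤ gcd(y, w).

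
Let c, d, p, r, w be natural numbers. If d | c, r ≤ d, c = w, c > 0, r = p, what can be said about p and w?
p ≤ w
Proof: Because d | c and c > 0, d ≤ c. Because c = w, d ≤ w. r ≤ d, so r ≤ w. Because r = p, p ≤ w.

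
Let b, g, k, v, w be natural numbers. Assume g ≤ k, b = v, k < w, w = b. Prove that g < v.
w = b and b = v, so w = v. g ≤ k and k < w, hence g < w. w = v, so g < v.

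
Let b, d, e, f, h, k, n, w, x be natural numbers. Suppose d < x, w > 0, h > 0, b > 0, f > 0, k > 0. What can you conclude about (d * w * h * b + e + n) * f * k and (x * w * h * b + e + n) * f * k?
(d * w * h * b + e + n) * f * k < (x * w * h * b + e + n) * f * k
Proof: d < x and w > 0. By multiplying by a positive, d * w < x * w. Using h > 0, by multiplying by a positive, d * w * h < x * w * h. Combining with b > 0, by multiplying by a positive, d * w * h * b < x * w * h * b. Then d * w * h * b + e < x * w * h * b + e. Then d * w * h * b + e + n < x * w * h * b + e + n. Because f > 0, by multiplying by a positive, (d * w * h * b + e + n) * f < (x * w * h * b + e + n) * f. Since k > 0, by multiplying by a positive, (d * w * h * b + e + n) * f * k < (x * w * h * b + e + n) * f * k.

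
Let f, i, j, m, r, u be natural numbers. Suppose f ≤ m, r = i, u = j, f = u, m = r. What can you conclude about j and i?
j ≤ i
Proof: Because m = r and f ≤ m, f ≤ r. From f = u, u ≤ r. u = j, so j ≤ r. r = i, so j ≤ i.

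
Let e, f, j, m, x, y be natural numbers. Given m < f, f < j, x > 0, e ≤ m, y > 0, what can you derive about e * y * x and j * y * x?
e * y * x < j * y * x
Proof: Because e ≤ m and m < f, e < f. From f < j, e < j. Since y > 0, e * y < j * y. x > 0, so e * y * x < j * y * x.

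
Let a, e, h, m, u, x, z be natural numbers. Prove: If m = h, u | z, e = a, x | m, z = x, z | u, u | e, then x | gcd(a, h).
From u | z and z | u, u = z. Since z = x, u = x. e = a and u | e, therefore u | a. Because u = x, x | a. m = h and x | m, therefore x | h. Because x | a, x | gcd(a, h).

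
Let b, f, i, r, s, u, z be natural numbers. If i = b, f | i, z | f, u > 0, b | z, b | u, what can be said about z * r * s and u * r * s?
z * r * s ≤ u * r * s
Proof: Because z | f and f | i, z | i. Since i = b, z | b. b | z, so b = z. From b | u, z | u. Since u > 0, z ≤ u. Then z * r ≤ u * r. Then z * r * s ≤ u * r * s.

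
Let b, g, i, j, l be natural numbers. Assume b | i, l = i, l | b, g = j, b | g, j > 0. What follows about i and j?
i ≤ j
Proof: l = i and l | b, hence i | b. Since b | i, b = i. Because g = j and b | g, b | j. Since b = i, i | j. Since j > 0, i ≤ j.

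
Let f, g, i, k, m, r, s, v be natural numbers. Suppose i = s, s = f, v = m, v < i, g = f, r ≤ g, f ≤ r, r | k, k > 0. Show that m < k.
Since i = s and s = f, i = f. v = m and v < i, thus m < i. Since i = f, m < f. Since g = f and r ≤ g, r ≤ f. f ≤ r, so r = f. Since r | k, f | k. k > 0, so f ≤ k. m < f, so m < k.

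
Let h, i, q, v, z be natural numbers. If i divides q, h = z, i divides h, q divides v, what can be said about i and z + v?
i divides z + v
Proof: h = z and i divides h, hence i divides z. Because i divides q and q divides v, i divides v. Since i divides z, i divides z + v.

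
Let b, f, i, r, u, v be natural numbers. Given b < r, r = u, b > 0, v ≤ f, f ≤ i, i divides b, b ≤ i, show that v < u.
From i divides b and b > 0, i ≤ b. b ≤ i, so i = b. Since v ≤ f and f ≤ i, v ≤ i. Since i = b, v ≤ b. r = u and b < r, hence b < u. v ≤ b, so v < u.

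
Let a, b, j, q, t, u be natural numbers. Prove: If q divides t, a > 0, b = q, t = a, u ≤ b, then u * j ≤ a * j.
b = q and u ≤ b, so u ≤ q. From t = a and q divides t, q divides a. Since a > 0, q ≤ a. u ≤ q, so u ≤ a. By multiplying by a non-negative, u * j ≤ a * j.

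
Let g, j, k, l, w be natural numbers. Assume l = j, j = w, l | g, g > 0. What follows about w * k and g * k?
w * k ≤ g * k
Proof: l = j and l | g, therefore j | g. From g > 0, j ≤ g. Because j = w, w ≤ g. Then w * k ≤ g * k.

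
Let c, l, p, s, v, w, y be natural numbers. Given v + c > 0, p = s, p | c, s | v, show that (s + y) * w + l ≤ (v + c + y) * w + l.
p = s and p | c, hence s | c. s | v, so s | v + c. Since v + c > 0, s ≤ v + c. Then s + y ≤ v + c + y. Then (s + y) * w ≤ (v + c + y) * w. Then (s + y) * w + l ≤ (v + c + y) * w + l.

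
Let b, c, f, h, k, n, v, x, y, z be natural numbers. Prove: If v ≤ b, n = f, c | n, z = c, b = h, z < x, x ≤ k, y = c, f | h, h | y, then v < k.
y = c and h | y, therefore h | c. n = f and c | n, therefore c | f. Since f | h, c | h. Since h | c, h = c. b = h, so b = c. v ≤ b, so v ≤ c. From z = c and z < x, c < x. Since x ≤ k, c < k. Since v ≤ c, v < k.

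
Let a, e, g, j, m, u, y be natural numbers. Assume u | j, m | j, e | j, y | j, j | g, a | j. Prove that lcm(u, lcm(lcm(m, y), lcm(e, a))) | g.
Since m | j and y | j, lcm(m, y) | j. From e | j and a | j, lcm(e, a) | j. lcm(m, y) | j, so lcm(lcm(m, y), lcm(e, a)) | j. u | j, so lcm(u, lcm(lcm(m, y), lcm(e, a))) | j. j | g, so lcm(u, lcm(lcm(m, y), lcm(e, a))) | g.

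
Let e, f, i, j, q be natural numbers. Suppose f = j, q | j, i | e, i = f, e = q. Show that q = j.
i = f and f = j, thus i = j. e = q and i | e, hence i | q. Since i = j, j | q. Since q | j, q = j.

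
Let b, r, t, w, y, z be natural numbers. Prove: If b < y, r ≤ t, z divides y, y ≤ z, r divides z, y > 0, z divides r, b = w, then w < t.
z divides y and y > 0, hence z ≤ y. Because y ≤ z, y = z. From z divides r and r divides z, z = r. y = z, so y = r. From b = w and b < y, w < y. Since y = r, w < r. Because r ≤ t, w < t.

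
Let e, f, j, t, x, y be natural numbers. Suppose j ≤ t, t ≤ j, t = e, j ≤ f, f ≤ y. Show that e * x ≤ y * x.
Since j ≤ t and t ≤ j, j = t. t = e, so j = e. Since j ≤ f, e ≤ f. Since f ≤ y, e ≤ y. By multiplying by a non-negative, e * x ≤ y * x.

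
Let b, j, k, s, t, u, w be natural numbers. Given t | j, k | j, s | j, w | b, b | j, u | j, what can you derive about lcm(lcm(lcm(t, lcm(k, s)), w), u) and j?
lcm(lcm(lcm(t, lcm(k, s)), w), u) | j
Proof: From k | j and s | j, lcm(k, s) | j. t | j, so lcm(t, lcm(k, s)) | j. w | b and b | j, hence w | j. lcm(t, lcm(k, s)) | j, so lcm(lcm(t, lcm(k, s)), w) | j. u | j, so lcm(lcm(lcm(t, lcm(k, s)), w), u) | j.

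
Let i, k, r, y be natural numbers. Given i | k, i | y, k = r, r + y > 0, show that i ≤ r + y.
Because k = r and i | k, i | r. Since i | y, i | r + y. Since r + y > 0, i ≤ r + y.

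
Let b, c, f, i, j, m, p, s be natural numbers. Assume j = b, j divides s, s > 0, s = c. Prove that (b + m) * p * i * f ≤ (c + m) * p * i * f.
j = b and j divides s, hence b divides s. Since s > 0, b ≤ s. s = c, so b ≤ c. Then b + m ≤ c + m. By multiplying by a non-negative, (b + m) * p ≤ (c + m) * p. By multiplying by a non-negative, (b + m) * p * i ≤ (c + m) * p * i. By multiplying by a non-negative, (b + m) * p * i * f ≤ (c + m) * p * i * f.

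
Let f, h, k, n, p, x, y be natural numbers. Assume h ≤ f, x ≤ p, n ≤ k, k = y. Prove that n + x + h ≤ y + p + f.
k = y and n ≤ k, hence n ≤ y. x ≤ p, so n + x ≤ y + p. h ≤ f, so n + x + h ≤ y + p + f.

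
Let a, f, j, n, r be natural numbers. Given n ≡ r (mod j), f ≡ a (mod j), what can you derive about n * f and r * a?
n * f ≡ r * a (mod j)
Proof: From n ≡ r (mod j) and f ≡ a (mod j), by multiplying congruences, n * f ≡ r * a (mod j).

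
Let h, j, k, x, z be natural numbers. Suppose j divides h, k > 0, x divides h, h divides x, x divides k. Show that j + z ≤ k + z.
h divides x and x divides h, so h = x. From j divides h, j divides x. Since x divides k, j divides k. k > 0, so j ≤ k. Then j + z ≤ k + z.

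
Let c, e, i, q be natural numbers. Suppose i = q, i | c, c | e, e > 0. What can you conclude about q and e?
q ≤ e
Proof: i = q and i | c, so q | c. c | e, so q | e. Since e > 0, q ≤ e.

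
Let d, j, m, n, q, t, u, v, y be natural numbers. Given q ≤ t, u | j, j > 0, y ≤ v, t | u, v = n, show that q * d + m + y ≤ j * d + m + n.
t | u and u | j, therefore t | j. j > 0, so t ≤ j. q ≤ t, so q ≤ j. Then q * d ≤ j * d. Then q * d + m ≤ j * d + m. From v = n and y ≤ v, y ≤ n. q * d + m ≤ j * d + m, so q * d + m + y ≤ j * d + m + n.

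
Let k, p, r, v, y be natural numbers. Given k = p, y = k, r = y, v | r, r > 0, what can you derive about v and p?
v ≤ p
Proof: From r = y and y = k, r = k. k = p, so r = p. v | r and r > 0, so v ≤ r. From r = p, v ≤ p.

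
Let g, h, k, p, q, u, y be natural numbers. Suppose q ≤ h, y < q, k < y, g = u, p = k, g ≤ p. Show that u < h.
g = u and g ≤ p, hence u ≤ p. Since p = k, u ≤ k. Since k < y, u < y. y < q and q ≤ h, so y < h. Since u < y, u < h.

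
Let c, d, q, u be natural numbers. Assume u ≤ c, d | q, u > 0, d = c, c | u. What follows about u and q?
u | q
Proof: c | u and u > 0, therefore c ≤ u. Because u ≤ c, c = u. From d = c and d | q, c | q. Since c = u, u | q.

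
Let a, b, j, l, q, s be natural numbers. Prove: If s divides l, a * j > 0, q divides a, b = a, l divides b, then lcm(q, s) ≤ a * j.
b = a and l divides b, thus l divides a. From s divides l, s divides a. q divides a, so lcm(q, s) divides a. Then lcm(q, s) divides a * j. Since a * j > 0, lcm(q, s) ≤ a * j.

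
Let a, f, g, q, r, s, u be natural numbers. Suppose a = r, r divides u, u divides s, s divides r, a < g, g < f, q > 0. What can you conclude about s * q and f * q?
s * q < f * q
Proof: Since r divides u and u divides s, r divides s. s divides r, so r = s. Since a = r, a = s. a < g and g < f, thus a < f. Because a = s, s < f. Because q > 0, by multiplying by a positive, s * q < f * q.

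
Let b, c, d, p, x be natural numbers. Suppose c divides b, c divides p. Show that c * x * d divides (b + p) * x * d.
c divides b and c divides p, thus c divides b + p. Then c * x divides (b + p) * x. Then c * x * d divides (b + p) * x * d.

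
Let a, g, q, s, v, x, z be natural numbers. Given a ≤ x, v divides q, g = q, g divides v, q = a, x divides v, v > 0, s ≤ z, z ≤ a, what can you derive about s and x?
s ≤ x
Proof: g = q and g divides v, thus q divides v. v divides q, so v = q. q = a, so v = a. Because x divides v and v > 0, x ≤ v. From v = a, x ≤ a. From a ≤ x, a = x. Because s ≤ z and z ≤ a, s ≤ a. a = x, so s ≤ x.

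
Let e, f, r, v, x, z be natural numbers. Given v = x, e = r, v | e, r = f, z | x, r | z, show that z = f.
e = r and v | e, therefore v | r. v = x, so x | r. z | x, so z | r. r | z, so z = r. Since r = f, z = f.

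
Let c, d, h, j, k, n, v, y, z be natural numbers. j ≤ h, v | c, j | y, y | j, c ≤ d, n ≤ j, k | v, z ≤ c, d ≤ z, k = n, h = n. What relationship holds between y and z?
y | z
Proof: Since h = n and j ≤ h, j ≤ n. Since n ≤ j, n = j. j | y and y | j, so j = y. Since n = j, n = y. Since c ≤ d and d ≤ z, c ≤ z. Since z ≤ c, c = z. k = n and k | v, thus n | v. Since v | c, n | c. Since c = z, n | z. n = y, so y | z.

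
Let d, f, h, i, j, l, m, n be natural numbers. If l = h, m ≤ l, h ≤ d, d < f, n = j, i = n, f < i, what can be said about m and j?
m < j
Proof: l = h and m ≤ l, so m ≤ h. Since h ≤ d, m ≤ d. d < f, so m < f. i = n and f < i, hence f < n. n = j, so f < j. Since m < f, m < j.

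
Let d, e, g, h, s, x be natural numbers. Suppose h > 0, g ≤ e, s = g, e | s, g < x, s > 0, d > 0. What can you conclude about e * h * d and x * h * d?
e * h * d < x * h * d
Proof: e | s and s > 0, therefore e ≤ s. Since s = g, e ≤ g. Since g ≤ e, g = e. Since g < x, e < x. From h > 0, e * h < x * h. d > 0, so e * h * d < x * h * d.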